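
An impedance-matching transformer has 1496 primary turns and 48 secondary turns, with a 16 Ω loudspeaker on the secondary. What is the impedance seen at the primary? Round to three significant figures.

Z_p = (N_p/N_s)² × Z_s = (1496/48)² × 16 = 15500 Ω.

Z_p ≈ 15500 Ω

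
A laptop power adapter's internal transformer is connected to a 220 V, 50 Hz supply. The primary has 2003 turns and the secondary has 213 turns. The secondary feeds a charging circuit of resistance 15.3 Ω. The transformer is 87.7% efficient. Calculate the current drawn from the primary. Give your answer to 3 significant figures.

V_s = 220 × 213/2003 = 23.395 V.
I_s = V_s/R = 23.395/15.3 = 1.5291 A.
P_out = V_s I_s = 23.395 × 1.5291 = 35.773 W.
P_in = P_out/η = 35.773/0.877 = 40.790 W.
I_p = P_in/V_p = 40.790/220 = 0.185 A.

I_p ≈ 0.185 A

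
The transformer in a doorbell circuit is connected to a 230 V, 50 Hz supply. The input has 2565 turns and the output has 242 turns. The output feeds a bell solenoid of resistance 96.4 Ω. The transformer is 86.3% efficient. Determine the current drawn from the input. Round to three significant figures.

V_out = 230 × 242/2565 = 21.700 V.
I_out = V_out/R = 21.700/96.4 = 0.22510 A.
P_out = V_out I_out = 21.700 × 0.22510 = 4.8847 W.
P_in = P_out/η = 4.8847/0.863 = 5.6601 W.
I_in = P_in/V_in = 5.6601/230 = 0.0246 A.

I_in ≈ 0.0246 A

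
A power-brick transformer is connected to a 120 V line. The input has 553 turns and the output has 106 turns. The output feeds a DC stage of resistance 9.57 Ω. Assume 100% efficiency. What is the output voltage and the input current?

V_out = V_in × N_out/N_in = 120 × 106/553 = 23.002 V.
I_out = V_out/R = 23.002/9.57 = 2.4035 A.
I_in = I_out × N_out/N_in = 2.4035 × 106/553 = 0.461 A.

V_out ≈ 23.0 V, I_in ≈ 0.461 A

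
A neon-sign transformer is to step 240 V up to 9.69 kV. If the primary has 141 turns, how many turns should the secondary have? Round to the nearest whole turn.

N_s/N_p = V_s/V_p, so N_s = 141 × 9690/240 = 5692.9 ≈ 5693 turns.

N_s = 5693 turns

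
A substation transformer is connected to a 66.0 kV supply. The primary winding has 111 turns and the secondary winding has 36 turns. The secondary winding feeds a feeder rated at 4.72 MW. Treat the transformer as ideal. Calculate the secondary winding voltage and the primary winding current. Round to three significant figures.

V_s ≈ 21400 V, I_p ≈ 71.5 A

V_s = V_p × N_s/N_p = 66000 × 36/111 = 21405 V.
I_s = P/V_s = 4.72×10^6/21405 = 220.51 A.
I_p = I_s × N_s/N_p = 220.51 × 36/111 = 71.5 A.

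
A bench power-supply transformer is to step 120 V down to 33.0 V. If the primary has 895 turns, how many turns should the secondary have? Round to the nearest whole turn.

N_s/N_p = V_s/V_p, so N_s = 895 × 33.0/120 = 246.1 ≈ 246 turns.

N_s = 246 turns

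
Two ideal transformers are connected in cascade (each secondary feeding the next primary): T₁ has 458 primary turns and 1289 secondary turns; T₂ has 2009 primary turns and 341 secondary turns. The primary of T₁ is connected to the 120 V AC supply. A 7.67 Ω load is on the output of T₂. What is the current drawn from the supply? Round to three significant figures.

Secondary of T₁: V = 120.00 × 1289/458 = 337.73 V.
Secondary of T₂: V = 337.73 × 341/2009 = 57.325 V.
I_load = 57.325/7.67 = 7.4739 A, so P_out = 57.325 × 7.4739 = 428.44 W.
All ideal ⇒ P_in = P_out, so I_supply = 428.44/120 = 3.57 A.

I_supply ≈ 3.57 A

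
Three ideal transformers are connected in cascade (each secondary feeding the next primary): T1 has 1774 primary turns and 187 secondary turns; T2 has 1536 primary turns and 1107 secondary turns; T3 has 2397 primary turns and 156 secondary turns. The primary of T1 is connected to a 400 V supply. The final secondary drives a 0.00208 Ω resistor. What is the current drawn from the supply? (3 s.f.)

After T1: V = 400.00 × 187/1774 = 42.165 V.
After T2: V = 42.165 × 1107/1536 = 30.388 V.
After T3: V = 30.388 × 156/2397 = 1.9777 V.
I_load = 1.9777/0.00208 = 950.82 A, so P_out = 1.9777 × 950.82 = 1880.4 W.
All ideal ⇒ P_in = P_out, so I_supply = 1880.4/400 = 4.70 A.

I_supply ≈ 4.70 A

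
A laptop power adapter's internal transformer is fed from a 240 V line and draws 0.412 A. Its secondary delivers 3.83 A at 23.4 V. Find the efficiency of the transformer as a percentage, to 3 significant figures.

P_in = 240 × 0.412 = 98.8800 W.
P_out = 23.4 × 3.83 = 89.6220 W.
η = P_out/P_in = 89.6220/98.8800 = 0.906.

η ≈ 90.6%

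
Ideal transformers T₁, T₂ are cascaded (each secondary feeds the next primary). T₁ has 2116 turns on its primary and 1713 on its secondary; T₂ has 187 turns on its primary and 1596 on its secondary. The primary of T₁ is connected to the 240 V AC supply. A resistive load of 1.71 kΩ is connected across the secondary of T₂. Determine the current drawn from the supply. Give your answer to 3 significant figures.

I_supply ≈ 6.70 A

Secondary of T₁: V = 240.00 × 1713/2116 = 194.29 V.
Secondary of T₂: V = 194.29 × 1596/187 = 1658.2 V.
I_load = 1658.2/1710 = 0.96972 A, so P_out = 1658.2 × 0.96972 = 1608.0 W.
All ideal ⇒ P_in = P_out, so I_supply = 1608.0/240 = 6.70 A.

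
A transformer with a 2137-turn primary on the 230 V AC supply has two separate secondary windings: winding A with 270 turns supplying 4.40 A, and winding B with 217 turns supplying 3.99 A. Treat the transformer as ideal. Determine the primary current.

I_p ≈ 0.961 A

V_A = 230 × 270/2137 = 29.059 V; V_B = 230 × 217/2137 = 23.355 V.
P_out = V_A I_A + V_B I_B = 29.059×4.40 + 23.355×3.99 = 127.86 + 93.187 = 221.05 W.
Ideal ⇒ P_in = P_out, so I_p = P_out/V_p = 221.05/230 = 0.961 A.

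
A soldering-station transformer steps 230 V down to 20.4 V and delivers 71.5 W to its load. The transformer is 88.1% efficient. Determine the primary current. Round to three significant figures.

I_p ≈ 0.353 A

P_in = P_out/η = 71.5/0.881 = 81.158 W.
I_p = P_in/V_p = 81.158/230 = 0.353 A.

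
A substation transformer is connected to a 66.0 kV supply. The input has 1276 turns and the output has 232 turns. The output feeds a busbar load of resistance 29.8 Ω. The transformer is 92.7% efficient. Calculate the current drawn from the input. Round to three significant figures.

V_out = 66000 × 232/1276 = 12000 V.
I_out = V_out/R = 12000/29.8 = 402.68 A.
P_out = V_out I_out = 12000 × 402.68 = 4.8322×10^6 W.
P_in = P_out/η = 4.8322×10^6/0.927 = 5.2127×10^6 W.
I_in = P_in/V_in = 5.2127×10^6/66000 = 79.0 A.

I_in ≈ 79.0 A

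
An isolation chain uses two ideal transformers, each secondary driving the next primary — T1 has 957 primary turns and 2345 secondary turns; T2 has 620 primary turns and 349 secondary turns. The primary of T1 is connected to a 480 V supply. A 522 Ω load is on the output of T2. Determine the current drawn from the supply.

I_supply ≈ 1.75 A

After T1: V = 480.00 × 2345/957 = 1176.2 V.
After T2: V = 1176.2 × 349/620 = 662.07 V.
I_load = 662.07/522 = 1.2683 A, so P_out = 662.07 × 1.2683 = 839.73 W.
All ideal ⇒ P_in = P_out, so I_supply = 839.73/480 = 1.75 A.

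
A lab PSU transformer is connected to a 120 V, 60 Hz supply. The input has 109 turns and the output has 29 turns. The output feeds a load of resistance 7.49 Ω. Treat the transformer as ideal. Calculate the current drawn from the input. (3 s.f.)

I_in ≈ 1.13 A

V_out = V_in × N_out/N_in = 120 × 29/109 = 31.927 V.
I_out = V_out/R = 31.927/7.49 = 4.2626 A.
For an ideal transformer I_in N_in = I_out N_out, so I_in = 4.2626 × 29/109 = 1.13 A.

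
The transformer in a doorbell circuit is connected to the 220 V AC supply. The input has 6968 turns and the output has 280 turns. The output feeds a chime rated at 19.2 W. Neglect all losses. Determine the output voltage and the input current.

V_out ≈ 8.84 V, I_in ≈ 0.0873 A

V_out = V_in × N_out/N_in = 220 × 280/6968 = 8.8404 V.
I_out = P/V_out = 19.2/8.8404 = 2.1718 A.
I_in = I_out × N_out/N_in = 2.1718 × 280/6968 = 0.0873 A.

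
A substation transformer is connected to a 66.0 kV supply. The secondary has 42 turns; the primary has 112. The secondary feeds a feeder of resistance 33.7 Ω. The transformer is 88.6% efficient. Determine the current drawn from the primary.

V_s = 66000 × 42/112 = 24750 V.
I_s = V_s/R = 24750/33.7 = 734.42 A.
P_out = V_s I_s = 24750 × 734.42 = 1.8177×10^7 W.
P_in = P_out/η = 1.8177×10^7/0.886 = 2.0516×10^7 W.
I_p = P_in/V_p = 2.0516×10^7/66000 = 311 A.

I_p ≈ 311 A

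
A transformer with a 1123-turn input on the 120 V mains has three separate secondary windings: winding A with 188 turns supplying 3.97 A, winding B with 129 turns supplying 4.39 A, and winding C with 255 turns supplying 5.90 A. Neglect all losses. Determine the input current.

I_in ≈ 2.51 A

V_A = 120 × 188/1123 = 20.089 V; V_B = 120 × 129/1123 = 13.785 V; V_C = 120 × 255/1123 = 27.248 V.
P_out = V_A I_A + V_B I_B + V_C I_C = 20.089×3.97 + 13.785×4.39 + 27.248×5.90 = 79.754 + 60.514 + 160.77 = 301.03 W.
Ideal ⇒ P_in = P_out, so I_in = P_out/V_in = 301.03/120 = 2.51 A.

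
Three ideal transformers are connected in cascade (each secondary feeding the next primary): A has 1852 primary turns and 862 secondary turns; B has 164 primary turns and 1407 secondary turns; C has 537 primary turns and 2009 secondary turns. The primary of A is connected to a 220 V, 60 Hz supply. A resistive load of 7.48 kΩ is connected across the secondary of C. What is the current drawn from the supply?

I_supply ≈ 6.56 A

Secondary of A: V = 220.00 × 862/1852 = 102.40 V.
Secondary of B: V = 102.40 × 1407/164 = 878.49 V.
Secondary of C: V = 878.49 × 2009/537 = 3286.6 V.
I_load = 3286.6/7480 = 0.43938 A, so P_out = 3286.6 × 0.43938 = 1444.1 W.
All ideal ⇒ P_in = P_out, so I_supply = 1444.1/220 = 6.56 A.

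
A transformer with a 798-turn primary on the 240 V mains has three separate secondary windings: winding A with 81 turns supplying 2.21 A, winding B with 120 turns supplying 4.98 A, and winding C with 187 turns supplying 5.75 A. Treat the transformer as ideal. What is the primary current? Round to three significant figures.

I_p ≈ 2.32 A

V_A = 240 × 81/798 = 24.361 V; V_B = 240 × 120/798 = 36.090 V; V_C = 240 × 187/798 = 56.241 V.
P_out = V_A I_A + V_B I_B + V_C I_C = 24.361×2.21 + 36.090×4.98 + 56.241×5.75 = 53.838 + 179.73 + 323.38 = 556.95 W.
Ideal ⇒ P_in = P_out, so I_p = P_out/V_p = 556.95/240 = 2.32 A.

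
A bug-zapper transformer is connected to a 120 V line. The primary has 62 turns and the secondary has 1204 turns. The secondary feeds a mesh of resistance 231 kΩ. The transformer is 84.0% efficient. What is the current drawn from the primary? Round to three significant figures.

V_s = 120 × 1204/62 = 2330.3 V.
I_s = V_s/R = 2330.3/231000 = 0.010088 A.
P_out = V_s I_s = 2330.3 × 0.010088 = 23.508 W.
P_in = P_out/η = 23.508/0.840 = 27.986 W.
I_p = P_in/V_p = 27.986/120 = 0.233 A.

I_p ≈ 0.233 A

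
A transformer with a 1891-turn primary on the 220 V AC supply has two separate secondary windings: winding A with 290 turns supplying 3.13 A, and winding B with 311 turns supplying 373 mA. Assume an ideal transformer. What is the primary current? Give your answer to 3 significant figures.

I_p ≈ 0.541 A

V_A = 220 × 290/1891 = 33.739 V; V_B = 220 × 311/1891 = 36.182 V.
P_out = V_A I_A + V_B I_B = 33.739×3.13 + 36.182×0.373 = 105.60 + 13.496 = 119.10 W.
Ideal ⇒ P_in = P_out, so I_p = P_out/V_p = 119.10/220 = 0.541 A.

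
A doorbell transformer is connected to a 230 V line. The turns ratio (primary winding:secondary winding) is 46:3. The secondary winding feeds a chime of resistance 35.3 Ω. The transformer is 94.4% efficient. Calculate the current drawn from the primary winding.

I_p ≈ 0.0294 A

V_s = 230 × 3/46 = 15.000 V.
I_s = V_s/R = 15.000/35.3 = 0.42493 A.
P_out = V_s I_s = 15.000 × 0.42493 = 6.3739 W.
P_in = P_out/η = 6.3739/0.944 = 6.7521 W.
I_p = P_in/V_p = 6.7521/230 = 0.0294 A.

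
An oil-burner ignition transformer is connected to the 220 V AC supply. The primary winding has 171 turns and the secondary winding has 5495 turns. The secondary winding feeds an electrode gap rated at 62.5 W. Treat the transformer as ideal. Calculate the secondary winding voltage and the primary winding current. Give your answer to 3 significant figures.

V_s = V_p × N_s/N_p = 220 × 5495/171 = 7069.6 V.
I_s = P/V_s = 62.5/7069.6 = 0.0088407 A.
I_p = I_s × N_s/N_p = 0.0088407 × 5495/171 = 0.284 A.

V_s ≈ 7070 V, I_p ≈ 0.284 A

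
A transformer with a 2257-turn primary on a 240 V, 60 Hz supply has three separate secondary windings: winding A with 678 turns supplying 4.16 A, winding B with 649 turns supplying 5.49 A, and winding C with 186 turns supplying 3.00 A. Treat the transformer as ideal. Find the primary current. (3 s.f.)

V_A = 240 × 678/2257 = 72.096 V; V_B = 240 × 649/2257 = 69.012 V; V_C = 240 × 186/2257 = 19.778 V.
P_out = V_A I_A + V_B I_B + V_C I_C = 72.096×4.16 + 69.012×5.49 + 19.778×3.00 = 299.92 + 378.88 + 59.335 = 738.13 W.
Ideal ⇒ P_in = P_out, so I_p = P_out/V_p = 738.13/240 = 3.08 A.

I_p ≈ 3.08 A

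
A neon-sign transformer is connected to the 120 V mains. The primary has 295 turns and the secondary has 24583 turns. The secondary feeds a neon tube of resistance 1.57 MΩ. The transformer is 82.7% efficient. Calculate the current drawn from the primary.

V_s = 120 × 24583/295 = 9999.9 V.
I_s = V_s/R = 9999.9/(1.57×10^6) = 0.0063693 A.
P_out = V_s I_s = 9999.9 × 0.0063693 = 63.693 W.
P_in = P_out/η = 63.693/0.827 = 77.016 W.
I_p = P_in/V_p = 77.016/120 = 0.642 A.

I_p ≈ 0.642 A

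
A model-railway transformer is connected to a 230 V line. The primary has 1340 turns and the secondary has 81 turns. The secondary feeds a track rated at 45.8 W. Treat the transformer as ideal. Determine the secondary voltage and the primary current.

V_s ≈ 13.9 V, I_p ≈ 0.199 A

V_s = V_p × N_s/N_p = 230 × 81/1340 = 13.903 V.
I_s = P/V_s = 45.8/13.903 = 3.2943 A.
I_p = I_s × N_s/N_p = 3.2943 × 81/1340 = 0.199 A.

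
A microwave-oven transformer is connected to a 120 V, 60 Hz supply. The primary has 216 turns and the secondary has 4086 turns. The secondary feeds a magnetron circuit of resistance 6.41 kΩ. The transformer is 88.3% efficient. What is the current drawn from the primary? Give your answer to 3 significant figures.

I_p ≈ 7.59 A

V_s = 120 × 4086/216 = 2270.0 V.
I_s = V_s/R = 2270.0/6410 = 0.35413 A.
P_out = V_s I_s = 2270.0 × 0.35413 = 803.88 W.
P_in = P_out/η = 803.88/0.883 = 910.40 W.
I_p = P_in/V_p = 910.40/120 = 7.59 A.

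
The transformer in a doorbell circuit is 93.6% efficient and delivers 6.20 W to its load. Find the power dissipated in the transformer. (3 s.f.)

P_loss ≈ 0.424 W

P_in = P_out/η = 6.20/0.936 = 6.62393 W.
P_loss = P_in − P_out = 6.62393 − 6.20 = 0.424 W.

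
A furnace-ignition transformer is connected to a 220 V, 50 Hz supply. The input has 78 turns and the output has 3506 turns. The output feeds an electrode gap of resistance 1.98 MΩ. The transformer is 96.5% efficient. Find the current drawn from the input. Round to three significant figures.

I_in ≈ 0.233 A

V_out = 220 × 3506/78 = 9888.7 V.
I_out = V_out/R = 9888.7/(1.98×10^6) = 0.0049943 A.
P_out = V_out I_out = 9888.7 × 0.0049943 = 49.387 W.
P_in = P_out/η = 49.387/0.965 = 51.178 W.
I_in = P_in/V_in = 51.178/220 = 0.233 A.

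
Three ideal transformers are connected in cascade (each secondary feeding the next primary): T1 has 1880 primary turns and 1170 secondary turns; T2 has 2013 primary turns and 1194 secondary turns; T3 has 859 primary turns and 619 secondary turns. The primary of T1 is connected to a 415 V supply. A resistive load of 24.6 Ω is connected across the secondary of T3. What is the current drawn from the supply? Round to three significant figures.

After T1: V = 415.00 × 1170/1880 = 258.27 V.
After T2: V = 258.27 × 1194/2013 = 153.19 V.
After T3: V = 153.19 × 619/859 = 110.39 V.
I_load = 110.39/24.6 = 4.4874 A, so P_out = 110.39 × 4.4874 = 495.37 W.
All ideal ⇒ P_in = P_out, so I_supply = 495.37/415 = 1.19 A.

I_supply ≈ 1.19 A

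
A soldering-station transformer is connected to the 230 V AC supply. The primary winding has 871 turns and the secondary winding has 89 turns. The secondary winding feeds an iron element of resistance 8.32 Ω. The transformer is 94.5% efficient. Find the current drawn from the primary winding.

V_s = 230 × 89/871 = 23.502 V.
I_s = V_s/R = 23.502/8.32 = 2.8247 A.
P_out = V_s I_s = 23.502 × 2.8247 = 66.386 W.
P_in = P_out/η = 66.386/0.945 = 70.250 W.
I_p = P_in/V_p = 70.250/230 = 0.305 A.

I_p ≈ 0.305 A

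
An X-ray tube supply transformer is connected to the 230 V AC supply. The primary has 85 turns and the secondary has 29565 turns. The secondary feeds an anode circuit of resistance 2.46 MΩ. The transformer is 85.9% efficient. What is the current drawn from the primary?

V_s = 230 × 29565/85 = 79999 V.
I_s = V_s/R = 79999/(2.46×10^6) = 0.032520 A.
P_out = V_s I_s = 79999 × 0.032520 = 2601.6 W.
P_in = P_out/η = 2601.6/0.859 = 3028.6 W.
I_p = P_in/V_p = 3028.6/230 = 13.2 A.

I_p ≈ 13.2 A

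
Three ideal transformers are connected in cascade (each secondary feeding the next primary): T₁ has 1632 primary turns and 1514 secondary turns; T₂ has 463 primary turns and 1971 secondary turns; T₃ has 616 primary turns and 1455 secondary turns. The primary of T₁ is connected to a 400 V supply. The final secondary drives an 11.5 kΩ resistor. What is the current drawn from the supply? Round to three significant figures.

I_supply ≈ 3.03 A

After T₁: V = 400.00 × 1514/1632 = 371.08 V.
After T₂: V = 371.08 × 1971/463 = 1579.7 V.
After T₃: V = 1579.7 × 1455/616 = 3731.2 V.
I_load = 3731.2/11500 = 0.32446 A, so P_out = 3731.2 × 0.32446 = 1210.6 W.
All ideal ⇒ P_in = P_out, so I_supply = 1210.6/400 = 3.03 A.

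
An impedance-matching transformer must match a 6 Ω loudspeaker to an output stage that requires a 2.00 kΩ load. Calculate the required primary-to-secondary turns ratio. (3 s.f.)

N_p/N_s ≈ 18.3

Z_p/Z_s = (N_p/N_s)², so N_p/N_s = √(2000/6) = √333 = 18.3.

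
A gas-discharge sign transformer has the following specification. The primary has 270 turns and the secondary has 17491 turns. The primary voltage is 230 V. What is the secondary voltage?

V_s ≈ 14900 V

V_s/V_p = N_s/N_p, so V_s = 230 × 17491/270 = 14900 V.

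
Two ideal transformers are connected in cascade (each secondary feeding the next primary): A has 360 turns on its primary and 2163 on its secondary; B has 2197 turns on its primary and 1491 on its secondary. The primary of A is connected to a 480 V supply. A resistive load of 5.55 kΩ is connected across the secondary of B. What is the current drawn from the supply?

I_supply ≈ 1.44 A

Secondary of A: V = 480.00 × 2163/360 = 2884.0 V.
Secondary of B: V = 2884.0 × 1491/2197 = 1957.2 V.
I_load = 1957.2/5550 = 0.35265 A, so P_out = 1957.2 × 0.35265 = 690.23 W.
All ideal ⇒ P_in = P_out, so I_supply = 690.23/480 = 1.44 A.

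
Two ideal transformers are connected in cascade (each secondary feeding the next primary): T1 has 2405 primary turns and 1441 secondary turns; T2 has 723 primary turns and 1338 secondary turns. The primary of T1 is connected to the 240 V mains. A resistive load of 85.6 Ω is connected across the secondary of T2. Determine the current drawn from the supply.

After T1: V = 240.00 × 1441/2405 = 143.80 V.
After T2: V = 143.80 × 1338/723 = 266.12 V.
I_load = 266.12/85.6 = 3.1089 A, so P_out = 266.12 × 3.1089 = 827.34 W.
All ideal ⇒ P_in = P_out, so I_supply = 827.34/240 = 3.45 A.

I_supply ≈ 3.45 A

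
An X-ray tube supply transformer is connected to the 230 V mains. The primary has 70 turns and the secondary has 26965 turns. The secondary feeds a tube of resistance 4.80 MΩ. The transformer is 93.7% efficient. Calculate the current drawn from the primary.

V_s = 230 × 26965/70 = 88599 V.
I_s = V_s/R = 88599/(4.80×10^6) = 0.018458 A.
P_out = V_s I_s = 88599 × 0.018458 = 1635.4 W.
P_in = P_out/η = 1635.4/0.937 = 1745.3 W.
I_p = P_in/V_p = 1745.3/230 = 7.59 A.

I_p ≈ 7.59 A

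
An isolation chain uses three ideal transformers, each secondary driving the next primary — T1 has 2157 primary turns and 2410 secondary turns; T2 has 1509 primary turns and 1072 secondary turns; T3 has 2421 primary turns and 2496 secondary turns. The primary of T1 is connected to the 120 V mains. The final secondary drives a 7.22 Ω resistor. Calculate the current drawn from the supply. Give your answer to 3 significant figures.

Secondary of T1: V = 120.00 × 2410/2157 = 134.08 V.
Secondary of T2: V = 134.08 × 1072/1509 = 95.248 V.
Secondary of T3: V = 95.248 × 2496/2421 = 98.198 V.
I_load = 98.198/7.22 = 13.601 A, so P_out = 98.198 × 13.601 = 1335.6 W.
All ideal ⇒ P_in = P_out, so I_supply = 1335.6/120 = 11.1 A.

I_supply ≈ 11.1 A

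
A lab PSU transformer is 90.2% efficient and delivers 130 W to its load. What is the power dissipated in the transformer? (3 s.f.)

P_loss ≈ 14.1 W

P_in = P_out/η = 130/0.902 = 144.124 W.
P_loss = P_in − P_out = 144.124 − 130 = 14.1 W.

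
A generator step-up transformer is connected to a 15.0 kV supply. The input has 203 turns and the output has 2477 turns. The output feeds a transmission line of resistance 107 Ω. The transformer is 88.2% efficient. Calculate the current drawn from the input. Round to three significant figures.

I_in ≈ 23700 A

V_out = 15000 × 2477/203 = 183030 V.
I_out = V_out/R = 183030/107 = 1710.6 A.
P_out = V_out I_out = 183030 × 1710.6 = 3.1308×10^8 W.
P_in = P_out/η = 3.1308×10^8/0.882 = 3.5497×10^8 W.
I_in = P_in/V_in = 3.5497×10^8/15000 = 23700 A.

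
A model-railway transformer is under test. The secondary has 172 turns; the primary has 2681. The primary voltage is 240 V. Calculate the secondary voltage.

V_s ≈ 15.4 V

V_s/V_p = N_s/N_p, so V_s = 240 × 172/2681 = 15.4 V.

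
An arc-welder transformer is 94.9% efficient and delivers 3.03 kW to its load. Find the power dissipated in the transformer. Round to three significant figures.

P_in = P_out/η = 3030/0.949 = 3192.83 W.
P_loss = P_in − P_out = 3192.83 − 3030 = 163 W.

P_loss ≈ 163 W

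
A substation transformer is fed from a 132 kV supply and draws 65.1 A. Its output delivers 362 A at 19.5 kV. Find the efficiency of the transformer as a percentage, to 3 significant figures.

η ≈ 82.1%

P_in = 132000 × 65.1 = 8.59320×10^6 W.
P_out = 19500 × 362 = 7.05900×10^6 W.
η = P_out/P_in = 7.05900×10^6/(8.59320×10^6) = 0.821.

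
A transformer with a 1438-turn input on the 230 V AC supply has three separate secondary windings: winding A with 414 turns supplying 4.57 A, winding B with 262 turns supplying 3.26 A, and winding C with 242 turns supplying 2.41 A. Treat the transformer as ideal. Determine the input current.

V_A = 230 × 414/1438 = 66.217 V; V_B = 230 × 262/1438 = 41.905 V; V_C = 230 × 242/1438 = 38.707 V.
P_out = V_A I_A + V_B I_B + V_C I_C = 66.217×4.57 + 41.905×3.26 + 38.707×2.41 = 302.61 + 136.61 + 93.283 = 532.51 W.
Ideal ⇒ P_in = P_out, so I_in = P_out/V_in = 532.51/230 = 2.32 A.

I_in ≈ 2.32 A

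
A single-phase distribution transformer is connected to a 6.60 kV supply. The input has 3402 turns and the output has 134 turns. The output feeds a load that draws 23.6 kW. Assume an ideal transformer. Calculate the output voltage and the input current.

V_out ≈ 260 V, I_in ≈ 3.58 A

V_out = V_in × N_out/N_in = 6600 × 134/3402 = 259.96 V.
I_out = P/V_out = 23600/259.96 = 90.782 A.
I_in = I_out × N_out/N_in = 90.782 × 134/3402 = 3.58 A.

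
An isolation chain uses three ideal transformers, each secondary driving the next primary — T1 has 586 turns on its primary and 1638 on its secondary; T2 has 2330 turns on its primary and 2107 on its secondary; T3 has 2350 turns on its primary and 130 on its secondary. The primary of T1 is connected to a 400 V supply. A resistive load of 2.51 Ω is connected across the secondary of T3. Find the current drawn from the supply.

I_supply ≈ 3.12 A

Secondary of T1: V = 400.00 × 1638/586 = 1118.1 V.
Secondary of T2: V = 1118.1 × 2107/2330 = 1011.1 V.
Secondary of T3: V = 1011.1 × 130/2350 = 55.932 V.
I_load = 55.932/2.51 = 22.284 A, so P_out = 55.932 × 22.284 = 1246.4 W.
All ideal ⇒ P_in = P_out, so I_supply = 1246.4/400 = 3.12 A.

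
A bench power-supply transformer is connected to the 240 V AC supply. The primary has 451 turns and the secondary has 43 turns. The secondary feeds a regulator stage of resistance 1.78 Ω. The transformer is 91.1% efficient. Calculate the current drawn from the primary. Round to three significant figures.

I_p ≈ 1.35 A

V_s = 240 × 43/451 = 22.882 V.
I_s = V_s/R = 22.882/1.78 = 12.855 A.
P_out = V_s I_s = 22.882 × 12.855 = 294.16 W.
P_in = P_out/η = 294.16/0.911 = 322.90 W.
I_p = P_in/V_p = 322.90/240 = 1.35 A.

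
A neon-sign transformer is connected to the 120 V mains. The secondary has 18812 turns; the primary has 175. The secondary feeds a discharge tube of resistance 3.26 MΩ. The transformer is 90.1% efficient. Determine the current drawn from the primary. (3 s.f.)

I_p ≈ 0.472 A

V_s = 120 × 18812/175 = 12900 V.
I_s = V_s/R = 12900/(3.26×10^6) = 0.0039570 A.
P_out = V_s I_s = 12900 × 0.0039570 = 51.043 W.
P_in = P_out/η = 51.043/0.901 = 56.652 W.
I_p = P_in/V_p = 56.652/120 = 0.472 A.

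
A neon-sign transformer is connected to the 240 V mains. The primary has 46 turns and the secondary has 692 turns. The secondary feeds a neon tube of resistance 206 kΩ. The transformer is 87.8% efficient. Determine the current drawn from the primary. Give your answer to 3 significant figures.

I_p ≈ 0.300 A

V_s = 240 × 692/46 = 3610.4 V.
I_s = V_s/R = 3610.4/206000 = 0.017526 A.
P_out = V_s I_s = 3610.4 × 0.017526 = 63.278 W.
P_in = P_out/η = 63.278/0.878 = 72.070 W.
I_p = P_in/V_p = 72.070/240 = 0.300 A.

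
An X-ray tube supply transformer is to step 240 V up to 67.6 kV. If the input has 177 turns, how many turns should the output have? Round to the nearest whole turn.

N_out = 49855 turns

N_out/N_in = V_out/V_in, so N_out = 177 × 67600/240 = 49855.0 ≈ 49855 turns.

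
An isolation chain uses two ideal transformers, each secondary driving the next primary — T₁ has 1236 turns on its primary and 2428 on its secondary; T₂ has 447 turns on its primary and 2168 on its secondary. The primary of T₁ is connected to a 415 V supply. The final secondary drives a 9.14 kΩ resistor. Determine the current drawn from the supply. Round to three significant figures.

I_supply ≈ 4.12 A

Secondary of T₁: V = 415.00 × 2428/1236 = 815.23 V.
Secondary of T₂: V = 815.23 × 2168/447 = 3953.9 V.
I_load = 3953.9/9140 = 0.43260 A, so P_out = 3953.9 × 0.43260 = 1710.5 W.
All ideal ⇒ P_in = P_out, so I_supply = 1710.5/415 = 4.12 A.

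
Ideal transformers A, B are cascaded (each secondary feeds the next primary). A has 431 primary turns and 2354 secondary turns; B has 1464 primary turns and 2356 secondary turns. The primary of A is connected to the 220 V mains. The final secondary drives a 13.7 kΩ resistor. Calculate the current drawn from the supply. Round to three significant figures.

I_supply ≈ 1.24 A

Secondary of A: V = 220.00 × 2354/431 = 1201.6 V.
Secondary of B: V = 1201.6 × 2356/1464 = 1933.7 V.
I_load = 1933.7/13700 = 0.14115 A, so P_out = 1933.7 × 0.14115 = 272.93 W.
All ideal ⇒ P_in = P_out, so I_supply = 272.93/220 = 1.24 A.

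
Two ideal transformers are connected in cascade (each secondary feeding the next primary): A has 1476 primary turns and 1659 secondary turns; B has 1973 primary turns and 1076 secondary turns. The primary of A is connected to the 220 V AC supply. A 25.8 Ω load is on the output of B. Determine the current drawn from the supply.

I_supply ≈ 3.20 A

After A: V = 220.00 × 1659/1476 = 247.28 V.
After B: V = 247.28 × 1076/1973 = 134.86 V.
I_load = 134.86/25.8 = 5.2269 A, so P_out = 134.86 × 5.2269 = 704.88 W.
All ideal ⇒ P_in = P_out, so I_supply = 704.88/220 = 3.20 A.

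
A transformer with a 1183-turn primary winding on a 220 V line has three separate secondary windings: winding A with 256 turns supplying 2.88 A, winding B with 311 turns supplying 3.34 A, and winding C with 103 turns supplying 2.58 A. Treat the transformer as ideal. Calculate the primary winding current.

V_A = 220 × 256/1183 = 47.608 V; V_B = 220 × 311/1183 = 57.836 V; V_C = 220 × 103/1183 = 19.155 V.
P_out = V_A I_A + V_B I_B + V_C I_C = 47.608×2.88 + 57.836×3.34 + 19.155×2.58 = 137.11 + 193.17 + 49.419 = 379.70 W.
Ideal ⇒ P_in = P_out, so I_p = P_out/V_p = 379.70/220 = 1.73 A.

I_p ≈ 1.73 A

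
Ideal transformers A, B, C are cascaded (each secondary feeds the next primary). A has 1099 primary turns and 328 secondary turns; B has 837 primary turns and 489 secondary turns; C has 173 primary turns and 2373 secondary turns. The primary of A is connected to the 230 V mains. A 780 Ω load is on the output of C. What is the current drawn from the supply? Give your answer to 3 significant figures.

I_supply ≈ 1.69 A

Secondary of A: V = 230.00 × 328/1099 = 68.644 V.
Secondary of B: V = 68.644 × 489/837 = 40.104 V.
Secondary of C: V = 40.104 × 2373/173 = 550.10 V.
I_load = 550.10/780 = 0.70525 A, so P_out = 550.10 × 0.70525 = 387.96 W.
All ideal ⇒ P_in = P_out, so I_supply = 387.96/230 = 1.69 A.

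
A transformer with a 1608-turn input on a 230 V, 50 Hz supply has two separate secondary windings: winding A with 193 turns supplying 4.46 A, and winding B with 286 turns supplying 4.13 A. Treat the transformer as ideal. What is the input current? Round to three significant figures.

V_A = 230 × 193/1608 = 27.606 V; V_B = 230 × 286/1608 = 40.908 V.
P_out = V_A I_A + V_B I_B = 27.606×4.46 + 40.908×4.13 = 123.12 + 168.95 = 292.07 W.
Ideal ⇒ P_in = P_out, so I_in = P_out/V_in = 292.07/230 = 1.27 A.

I_in ≈ 1.27 A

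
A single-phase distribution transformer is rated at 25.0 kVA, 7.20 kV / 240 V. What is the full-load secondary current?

I_s ≈ 104 A

I_s = S/V_s = 25000/240 = 104 A.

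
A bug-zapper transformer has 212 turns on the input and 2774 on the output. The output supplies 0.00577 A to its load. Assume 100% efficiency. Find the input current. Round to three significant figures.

I_in ≈ 0.0755 A

For an ideal transformer I_in/I_out = N_out/N_in, so I_in = 0.00577 × 2774/212 = 0.0755 A.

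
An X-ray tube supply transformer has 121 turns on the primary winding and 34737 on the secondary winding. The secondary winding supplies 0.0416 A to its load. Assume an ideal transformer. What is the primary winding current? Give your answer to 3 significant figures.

For an ideal transformer I_p/I_s = N_s/N_p, so I_p = 0.0416 × 34737/121 = 11.9 A.

I_p ≈ 11.9 A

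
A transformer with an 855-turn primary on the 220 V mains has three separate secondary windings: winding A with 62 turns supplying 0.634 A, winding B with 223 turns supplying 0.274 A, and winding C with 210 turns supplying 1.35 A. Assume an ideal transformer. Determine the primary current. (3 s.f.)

V_A = 220 × 62/855 = 15.953 V; V_B = 220 × 223/855 = 57.380 V; V_C = 220 × 210/855 = 54.035 V.
P_out = V_A I_A + V_B I_B + V_C I_C = 15.953×0.634 + 57.380×0.274 + 54.035×1.35 = 10.114 + 15.722 + 72.947 = 98.784 W.
Ideal ⇒ P_in = P_out, so I_p = P_out/V_p = 98.784/220 = 0.449 A.

I_p ≈ 0.449 A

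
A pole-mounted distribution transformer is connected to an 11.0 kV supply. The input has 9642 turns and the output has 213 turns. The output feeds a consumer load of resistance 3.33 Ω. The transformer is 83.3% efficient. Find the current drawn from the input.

V_out = 11000 × 213/9642 = 243.00 V.
I_out = V_out/R = 243.00/3.33 = 72.973 A.
P_out = V_out I_out = 243.00 × 72.973 = 17732 W.
P_in = P_out/η = 17732/0.833 = 21287 W.
I_in = P_in/V_in = 21287/11000 = 1.94 A.

I_in ≈ 1.94 A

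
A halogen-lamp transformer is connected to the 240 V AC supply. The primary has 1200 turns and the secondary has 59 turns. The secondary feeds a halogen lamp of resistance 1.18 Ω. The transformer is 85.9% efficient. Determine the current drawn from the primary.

V_s = 240 × 59/1200 = 11.800 V.
I_s = V_s/R = 11.800/1.18 = 10.000 A.
P_out = V_s I_s = 11.800 × 10.000 = 118.00 W.
P_in = P_out/η = 118.00/0.859 = 137.37 W.
I_p = P_in/V_p = 137.37/240 = 0.572 A.

I_p ≈ 0.572 A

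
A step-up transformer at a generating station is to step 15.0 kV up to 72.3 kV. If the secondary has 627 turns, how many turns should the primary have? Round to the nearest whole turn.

N_p/N_s = V_p/V_s, so N_p = 627 × 15000/72300 = 130.1 ≈ 130 turns.

N_p = 130 turns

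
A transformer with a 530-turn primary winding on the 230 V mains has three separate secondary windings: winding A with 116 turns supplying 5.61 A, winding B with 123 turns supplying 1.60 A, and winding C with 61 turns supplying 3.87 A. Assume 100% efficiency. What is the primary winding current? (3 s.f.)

V_A = 230 × 116/530 = 50.340 V; V_B = 230 × 123/530 = 53.377 V; V_C = 230 × 61/530 = 26.472 V.
P_out = V_A I_A + V_B I_B + V_C I_C = 50.340×5.61 + 53.377×1.60 + 26.472×3.87 = 282.41 + 85.404 + 102.45 = 470.25 W.
Ideal ⇒ P_in = P_out, so I_p = P_out/V_p = 470.25/230 = 2.04 A.

I_p ≈ 2.04 A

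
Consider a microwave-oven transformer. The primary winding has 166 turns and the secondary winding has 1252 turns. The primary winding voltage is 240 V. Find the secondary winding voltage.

V_s ≈ 1810 V

V_s/V_p = N_s/N_p, so V_s = 240 × 1252/166 = 1810 V.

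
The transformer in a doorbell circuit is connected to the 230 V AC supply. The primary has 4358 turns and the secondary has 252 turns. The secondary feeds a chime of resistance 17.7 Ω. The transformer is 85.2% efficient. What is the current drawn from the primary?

I_p ≈ 0.0510 A

V_s = 230 × 252/4358 = 13.300 V.
I_s = V_s/R = 13.300/17.7 = 0.75139 A.
P_out = V_s I_s = 13.300 × 0.75139 = 9.9933 W.
P_in = P_out/η = 9.9933/0.852 = 11.729 W.
I_p = P_in/V_p = 11.729/230 = 0.0510 A.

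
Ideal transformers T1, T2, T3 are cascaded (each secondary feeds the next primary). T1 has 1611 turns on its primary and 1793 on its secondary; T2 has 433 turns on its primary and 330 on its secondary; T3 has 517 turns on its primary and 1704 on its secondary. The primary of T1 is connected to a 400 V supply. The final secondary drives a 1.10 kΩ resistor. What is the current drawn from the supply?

I_supply ≈ 2.84 A

Secondary of T1: V = 400.00 × 1793/1611 = 445.19 V.
Secondary of T2: V = 445.19 × 330/433 = 339.29 V.
Secondary of T3: V = 339.29 × 1704/517 = 1118.3 V.
I_load = 1118.3/1100 = 1.0166 A, so P_out = 1118.3 × 1.0166 = 1136.9 W.
All ideal ⇒ P_in = P_out, so I_supply = 1136.9/400 = 2.84 A.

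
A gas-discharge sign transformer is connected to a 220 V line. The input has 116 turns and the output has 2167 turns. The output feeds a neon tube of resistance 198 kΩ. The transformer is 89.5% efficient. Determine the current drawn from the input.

V_out = 220 × 2167/116 = 4109.8 V.
I_out = V_out/R = 4109.8/198000 = 0.020757 A.
P_out = V_out I_out = 4109.8 × 0.020757 = 85.306 W.
P_in = P_out/η = 85.306/0.895 = 95.315 W.
I_in = P_in/V_in = 95.315/220 = 0.433 A.

I_in ≈ 0.433 A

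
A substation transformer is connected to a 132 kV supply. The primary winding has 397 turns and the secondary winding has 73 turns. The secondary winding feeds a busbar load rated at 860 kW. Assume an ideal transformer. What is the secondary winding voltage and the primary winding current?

V_s = V_p × N_s/N_p = 132000 × 73/397 = 24272 V.
I_s = P/V_s = 860000/24272 = 35.432 A.
I_p = I_s × N_s/N_p = 35.432 × 73/397 = 6.52 A.

V_s ≈ 24300 V, I_p ≈ 6.52 A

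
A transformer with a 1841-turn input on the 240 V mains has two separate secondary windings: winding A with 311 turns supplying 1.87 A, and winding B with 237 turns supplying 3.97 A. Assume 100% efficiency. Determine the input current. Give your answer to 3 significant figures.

V_A = 240 × 311/1841 = 40.543 V; V_B = 240 × 237/1841 = 30.896 V.
P_out = V_A I_A + V_B I_B = 40.543×1.87 + 30.896×3.97 = 75.816 + 122.66 = 198.47 W.
Ideal ⇒ P_in = P_out, so I_in = P_out/V_in = 198.47/240 = 0.827 A.

I_in ≈ 0.827 A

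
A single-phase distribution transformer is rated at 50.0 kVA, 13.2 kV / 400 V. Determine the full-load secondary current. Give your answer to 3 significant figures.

I_s = S/V_s = 50000/400 = 125 A.

I_s ≈ 125 A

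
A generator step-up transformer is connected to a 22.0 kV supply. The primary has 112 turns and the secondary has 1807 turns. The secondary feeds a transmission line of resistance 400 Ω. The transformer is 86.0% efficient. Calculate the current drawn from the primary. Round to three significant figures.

V_s = 22000 × 1807/112 = 354950 V.
I_s = V_s/R = 354950/400 = 887.37 A.
P_out = V_s I_s = 354950 × 887.37 = 3.1497×10^8 W.
P_in = P_out/η = 3.1497×10^8/0.860 = 3.6624×10^8 W.
I_p = P_in/V_p = 3.6624×10^8/22000 = 16600 A.

I_p ≈ 16600 A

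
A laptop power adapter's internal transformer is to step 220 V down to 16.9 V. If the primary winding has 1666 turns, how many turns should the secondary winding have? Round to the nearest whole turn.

N_s/N_p = V_s/V_p, so N_s = 1666 × 16.9/220 = 128.0 ≈ 128 turns.

N_s = 128 turns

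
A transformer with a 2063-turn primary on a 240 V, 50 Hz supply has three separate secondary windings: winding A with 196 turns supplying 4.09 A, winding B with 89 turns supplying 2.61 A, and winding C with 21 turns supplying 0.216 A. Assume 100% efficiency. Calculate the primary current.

I_p ≈ 0.503 A

V_A = 240 × 196/2063 = 22.802 V; V_B = 240 × 89/2063 = 10.354 V; V_C = 240 × 21/2063 = 2.4430 V.
P_out = V_A I_A + V_B I_B + V_C I_C = 22.802×4.09 + 10.354×2.61 + 2.4430×0.216 = 93.259 + 27.024 + 0.52770 = 120.81 W.
Ideal ⇒ P_in = P_out, so I_p = P_out/V_p = 120.81/240 = 0.503 A.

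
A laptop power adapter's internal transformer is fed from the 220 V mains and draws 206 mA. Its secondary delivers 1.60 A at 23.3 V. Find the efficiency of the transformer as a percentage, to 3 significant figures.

P_in = 220 × 0.206 = 45.3200 W.
P_out = 23.3 × 1.60 = 37.2800 W.
η = P_out/P_in = 37.2800/45.3200 = 0.823.

η ≈ 82.3%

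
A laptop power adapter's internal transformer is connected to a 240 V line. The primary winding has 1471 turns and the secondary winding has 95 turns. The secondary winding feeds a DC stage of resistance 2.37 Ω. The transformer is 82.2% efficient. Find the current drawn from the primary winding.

I_p ≈ 0.514 A

V_s = 240 × 95/1471 = 15.500 V.
I_s = V_s/R = 15.500/2.37 = 6.5399 A.
P_out = V_s I_s = 15.500 × 6.5399 = 101.37 W.
P_in = P_out/η = 101.37/0.822 = 123.32 W.
I_p = P_in/V_p = 123.32/240 = 0.514 A.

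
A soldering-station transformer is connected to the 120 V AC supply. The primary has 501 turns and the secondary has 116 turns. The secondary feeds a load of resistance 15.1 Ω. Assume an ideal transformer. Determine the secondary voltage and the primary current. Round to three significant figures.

V_s = V_p × N_s/N_p = 120 × 116/501 = 27.784 V.
I_s = V_s/R = 27.784/15.1 = 1.8400 A.
I_p = I_s × N_s/N_p = 1.8400 × 116/501 = 0.426 A.

V_s ≈ 27.8 V, I_p ≈ 0.426 A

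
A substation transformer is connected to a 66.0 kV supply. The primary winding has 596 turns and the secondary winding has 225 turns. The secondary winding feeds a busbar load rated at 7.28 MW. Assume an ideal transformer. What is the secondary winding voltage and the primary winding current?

V_s ≈ 24900 V, I_p ≈ 110 A

V_s = V_p × N_s/N_p = 66000 × 225/596 = 24916 V.
I_s = P/V_s = 7.28×10^6/24916 = 292.18 A.
I_p = I_s × N_s/N_p = 292.18 × 225/596 = 110 A.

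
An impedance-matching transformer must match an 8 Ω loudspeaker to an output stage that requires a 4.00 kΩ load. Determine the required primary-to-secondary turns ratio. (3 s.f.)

N_p/N_s ≈ 22.4

Z_p/Z_s = (N_p/N_s)², so N_p/N_s = √(4000/8) = √500 = 22.4.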